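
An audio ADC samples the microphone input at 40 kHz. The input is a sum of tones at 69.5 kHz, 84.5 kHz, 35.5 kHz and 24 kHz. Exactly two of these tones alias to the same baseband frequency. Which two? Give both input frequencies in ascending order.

35.5 kHz, 84.5 kHz

fs/2 = 20 kHz.
69.5 kHz mod fs = 29.5 kHz.
29.5 kHz > fs/2 = 20 kHz, folds to fs − 29.5 kHz = 10.5 kHz.
84.5 kHz mod fs = 4.5 kHz.
4.5 kHz ≤ fs/2 = 20 kHz, appears at 4.5 kHz.
35.5 kHz > fs/2 = 20 kHz, folds to fs − 35.5 kHz = 4.5 kHz.
24 kHz > fs/2 = 20 kHz, folds to fs − 24 kHz = 16 kHz.
35.5 kHz and 84.5 kHz both map to 4.5 kHz.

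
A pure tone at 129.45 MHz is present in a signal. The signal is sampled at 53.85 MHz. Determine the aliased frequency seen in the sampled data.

21.75 MHz

129.45 MHz mod fs = 21.75 MHz.
21.75 MHz ≤ fs/2 = 26.925 MHz, appears at 21.75 MHz.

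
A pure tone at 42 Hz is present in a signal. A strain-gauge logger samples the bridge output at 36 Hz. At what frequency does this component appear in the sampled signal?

6 Hz

42 Hz mod fs = 6 Hz.
6 Hz ≤ fs/2 = 18 Hz, appears at 6 Hz.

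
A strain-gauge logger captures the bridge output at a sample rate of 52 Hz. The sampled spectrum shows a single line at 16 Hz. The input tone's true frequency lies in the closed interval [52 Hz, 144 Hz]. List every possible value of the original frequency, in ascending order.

Frequencies that alias to 16 Hz are k·fs ± 16 Hz for integer k ≥ 0.
k=0: 16 Hz.
k=1: 36 Hz, 68 Hz.
k=2: 88 Hz, 120 Hz.
k=3: 140 Hz, 172 Hz.
k=4: 192 Hz, 224 Hz.
Within [52 Hz, 144 Hz]: 68 Hz, 88 Hz, 120 Hz, 140 Hz.

68 Hz, 88 Hz, 120 Hz, 140 Hz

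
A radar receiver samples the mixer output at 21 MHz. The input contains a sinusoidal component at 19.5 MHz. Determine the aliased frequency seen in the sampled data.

19.5 MHz > fs/2 = 10.5 MHz, folds to fs − 19.5 MHz = 1.5 MHz.

1.5 MHz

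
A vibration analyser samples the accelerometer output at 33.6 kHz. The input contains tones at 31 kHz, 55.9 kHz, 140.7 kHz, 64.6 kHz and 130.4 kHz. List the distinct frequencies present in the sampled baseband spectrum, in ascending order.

fs/2 = 16.8 kHz.
31 kHz > fs/2 = 16.8 kHz, folds to fs − 31 kHz = 2.6 kHz.
55.9 kHz mod fs = 22.3 kHz.
22.3 kHz > fs/2 = 16.8 kHz, folds to fs − 22.3 kHz = 11.3 kHz.
140.7 kHz mod fs = 6.3 kHz.
6.3 kHz ≤ fs/2 = 16.8 kHz, appears at 6.3 kHz.
64.6 kHz mod fs = 31 kHz.
31 kHz > fs/2 = 16.8 kHz, folds to fs − 31 kHz = 2.6 kHz.
130.4 kHz mod fs = 29.6 kHz.
29.6 kHz > fs/2 = 16.8 kHz, folds to fs − 29.6 kHz = 4 kHz.
Distinct values: {2.6 kHz, 4 kHz, 6.3 kHz, 11.3 kHz}.

2.6 kHz, 4 kHz, 6.3 kHz, 11.3 kHz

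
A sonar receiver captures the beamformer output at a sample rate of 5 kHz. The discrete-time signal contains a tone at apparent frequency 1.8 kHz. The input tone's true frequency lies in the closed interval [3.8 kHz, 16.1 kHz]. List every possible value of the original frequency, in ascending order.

Frequencies that alias to 1.8 kHz are k·fs ± 1.8 kHz for integer k ≥ 0.
k=0: 1.8 kHz.
k=1: 3.2 kHz, 6.8 kHz.
k=2: 8.2 kHz, 11.8 kHz.
k=3: 13.2 kHz, 16.8 kHz.
k=4: 18.2 kHz, 21.8 kHz.
Within [3.8 kHz, 16.1 kHz]: 6.8 kHz, 8.2 kHz, 11.8 kHz, 13.2 kHz.

6.8 kHz, 8.2 kHz, 11.8 kHz, 13.2 kHz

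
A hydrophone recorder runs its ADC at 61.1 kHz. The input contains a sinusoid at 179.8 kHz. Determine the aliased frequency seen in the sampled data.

179.8 kHz mod fs = 57.6 kHz.
57.6 kHz > fs/2 = 30.55 kHz, folds to fs − 57.6 kHz = 3.5 kHz.

3.5 kHz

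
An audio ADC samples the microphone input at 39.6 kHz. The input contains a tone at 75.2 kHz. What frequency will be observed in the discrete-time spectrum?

4 kHz

75.2 kHz mod fs = 35.6 kHz.
35.6 kHz > fs/2 = 19.8 kHz, folds to fs − 35.6 kHz = 4 kHz.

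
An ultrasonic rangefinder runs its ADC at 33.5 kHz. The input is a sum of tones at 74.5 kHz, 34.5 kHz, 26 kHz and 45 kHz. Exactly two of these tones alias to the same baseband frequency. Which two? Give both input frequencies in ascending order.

26 kHz, 74.5 kHz

fs/2 = 16.75 kHz.
74.5 kHz mod fs = 7.5 kHz.
7.5 kHz ≤ fs/2 = 16.75 kHz, appears at 7.5 kHz.
34.5 kHz mod fs = 1 kHz.
1 kHz ≤ fs/2 = 16.75 kHz, appears at 1 kHz.
26 kHz > fs/2 = 16.75 kHz, folds to fs − 26 kHz = 7.5 kHz.
45 kHz mod fs = 11.5 kHz.
11.5 kHz ≤ fs/2 = 16.75 kHz, appears at 11.5 kHz.
26 kHz and 74.5 kHz both map to 7.5 kHz.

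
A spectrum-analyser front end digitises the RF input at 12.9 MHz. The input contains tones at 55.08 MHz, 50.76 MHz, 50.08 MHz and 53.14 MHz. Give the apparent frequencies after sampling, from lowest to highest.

fs/2 = 6.45 MHz.
55.08 MHz mod fs = 3.48 MHz.
3.48 MHz ≤ fs/2 = 6.45 MHz, appears at 3.48 MHz.
50.76 MHz mod fs = 12.06 MHz.
12.06 MHz > fs/2 = 6.45 MHz, folds to fs − 12.06 MHz = 0.84 MHz.
50.08 MHz mod fs = 11.38 MHz.
11.38 MHz > fs/2 = 6.45 MHz, folds to fs − 11.38 MHz = 1.52 MHz.
53.14 MHz mod fs = 1.54 MHz.
1.54 MHz ≤ fs/2 = 6.45 MHz, appears at 1.54 MHz.
Distinct values: {0.84 MHz, 1.52 MHz, 1.54 MHz, 3.48 MHz}.

0.84 MHz, 1.52 MHz, 1.54 MHz, 3.48 MHz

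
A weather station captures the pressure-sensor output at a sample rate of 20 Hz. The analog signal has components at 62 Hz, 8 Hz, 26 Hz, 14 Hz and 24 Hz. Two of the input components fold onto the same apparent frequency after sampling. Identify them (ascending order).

fs/2 = 10 Hz.
62 Hz mod fs = 2 Hz.
2 Hz ≤ fs/2 = 10 Hz, appears at 2 Hz.
8 Hz ≤ fs/2 = 10 Hz, passes unchanged.
26 Hz mod fs = 6 Hz.
6 Hz ≤ fs/2 = 10 Hz, appears at 6 Hz.
14 Hz > fs/2 = 10 Hz, folds to fs − 14 Hz = 6 Hz.
24 Hz mod fs = 4 Hz.
4 Hz ≤ fs/2 = 10 Hz, appears at 4 Hz.
14 Hz and 26 Hz both map to 6 Hz.

14 Hz, 26 Hz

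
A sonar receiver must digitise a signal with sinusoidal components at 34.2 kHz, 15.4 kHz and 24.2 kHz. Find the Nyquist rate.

Highest-frequency component: 34.2 kHz.
Nyquist rate = 2 × 34.2 kHz = 68.4 kHz.

68.4 kHz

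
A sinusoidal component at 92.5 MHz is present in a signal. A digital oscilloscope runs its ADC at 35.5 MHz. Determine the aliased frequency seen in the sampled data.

92.5 MHz mod fs = 21.5 MHz.
21.5 MHz > fs/2 = 17.75 MHz, folds to fs − 21.5 MHz = 14 MHz.

14 MHz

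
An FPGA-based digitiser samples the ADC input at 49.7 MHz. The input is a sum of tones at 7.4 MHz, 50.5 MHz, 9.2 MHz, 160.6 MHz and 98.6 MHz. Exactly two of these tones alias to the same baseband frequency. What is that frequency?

0.8 MHz

fs/2 = 24.85 MHz.
7.4 MHz ≤ fs/2 = 24.85 MHz, passes unchanged.
50.5 MHz mod fs = 0.8 MHz.
0.8 MHz ≤ fs/2 = 24.85 MHz, appears at 0.8 MHz.
9.2 MHz ≤ fs/2 = 24.85 MHz, passes unchanged.
160.6 MHz mod fs = 11.5 MHz.
11.5 MHz ≤ fs/2 = 24.85 MHz, appears at 11.5 MHz.
98.6 MHz mod fs = 48.9 MHz.
48.9 MHz > fs/2 = 24.85 MHz, folds to fs − 48.9 MHz = 0.8 MHz.
50.5 MHz and 98.6 MHz both map to 0.8 MHz.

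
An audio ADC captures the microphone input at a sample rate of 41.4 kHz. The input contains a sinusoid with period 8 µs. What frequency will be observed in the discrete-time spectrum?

T = 8 µs → f = 1/T = 125 kHz.
125 kHz mod fs = 0.8 kHz.
0.8 kHz ≤ fs/2 = 20.7 kHz, appears at 0.8 kHz.

0.8 kHz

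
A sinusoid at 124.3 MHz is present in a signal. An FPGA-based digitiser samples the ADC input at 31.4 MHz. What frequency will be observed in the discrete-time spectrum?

124.3 MHz mod fs = 30.1 MHz.
30.1 MHz > fs/2 = 15.7 MHz, folds to fs − 30.1 MHz = 1.3 MHz.

1.3 MHz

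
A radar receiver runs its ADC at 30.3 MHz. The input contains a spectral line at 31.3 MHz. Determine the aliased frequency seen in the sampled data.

1 MHz

31.3 MHz mod fs = 1 MHz.
1 MHz ≤ fs/2 = 15.15 MHz, appears at 1 MHz.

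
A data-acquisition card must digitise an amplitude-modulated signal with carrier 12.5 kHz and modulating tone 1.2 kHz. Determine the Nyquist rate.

27.4 kHz

AM sidebands sit at fc ± fm = 11.3 kHz and 13.7 kHz.
Highest-frequency component: 13.7 kHz.
Nyquist rate = 2 × 13.7 kHz = 27.4 kHz.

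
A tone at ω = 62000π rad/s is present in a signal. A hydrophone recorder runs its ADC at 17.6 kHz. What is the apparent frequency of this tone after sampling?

4.2 kHz

ω = 62000π rad/s → f = ω/(2π) = 31000 Hz = 31 kHz.
31 kHz mod fs = 13.4 kHz.
13.4 kHz > fs/2 = 8.8 kHz, folds to fs − 13.4 kHz = 4.2 kHz.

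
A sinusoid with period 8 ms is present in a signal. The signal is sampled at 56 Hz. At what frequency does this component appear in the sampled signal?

T = 8 ms → f = 1/T = 125 Hz.
125 Hz mod fs = 13 Hz.
13 Hz ≤ fs/2 = 28 Hz, appears at 13 Hz.

13 Hz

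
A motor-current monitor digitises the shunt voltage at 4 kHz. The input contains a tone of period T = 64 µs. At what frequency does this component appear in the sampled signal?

0.375 kHz

T = 64 µs → f = 1/T = 15.625 kHz.
15.625 kHz mod fs = 3.625 kHz.
3.625 kHz > fs/2 = 2 kHz, folds to fs − 3.625 kHz = 0.375 kHz.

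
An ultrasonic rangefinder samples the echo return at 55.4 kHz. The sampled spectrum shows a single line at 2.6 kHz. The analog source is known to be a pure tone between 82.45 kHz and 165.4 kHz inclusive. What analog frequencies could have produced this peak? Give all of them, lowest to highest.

Frequencies that alias to 2.6 kHz are k·fs ± 2.6 kHz for integer k ≥ 0.
k=0: 2.6 kHz.
k=1: 52.8 kHz, 58 kHz.
k=2: 108.2 kHz, 113.4 kHz.
k=3: 163.6 kHz, 168.8 kHz.
k=4: 219 kHz, 224.2 kHz.
Within [82.45 kHz, 165.4 kHz]: 108.2 kHz, 113.4 kHz, 163.6 kHz.

108.2 kHz, 113.4 kHz, 163.6 kHz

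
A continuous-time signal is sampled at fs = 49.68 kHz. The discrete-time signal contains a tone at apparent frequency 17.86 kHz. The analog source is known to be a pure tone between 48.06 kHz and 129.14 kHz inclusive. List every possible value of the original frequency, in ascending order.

67.54 kHz, 81.5 kHz, 117.22 kHz

Frequencies that alias to 17.86 kHz are k·fs ± 17.86 kHz for integer k ≥ 0.
k=0: 17.86 kHz.
k=1: 31.82 kHz, 67.54 kHz.
k=2: 81.5 kHz, 117.22 kHz.
k=3: 131.18 kHz, 166.9 kHz.
Within [48.06 kHz, 129.14 kHz]: 67.54 kHz, 81.5 kHz, 117.22 kHz.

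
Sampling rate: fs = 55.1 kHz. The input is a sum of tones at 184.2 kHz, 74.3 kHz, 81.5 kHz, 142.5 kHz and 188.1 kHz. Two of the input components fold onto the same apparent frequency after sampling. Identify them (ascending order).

142.5 kHz, 188.1 kHz

fs/2 = 27.55 kHz.
184.2 kHz mod fs = 18.9 kHz.
18.9 kHz ≤ fs/2 = 27.55 kHz, appears at 18.9 kHz.
74.3 kHz mod fs = 19.2 kHz.
19.2 kHz ≤ fs/2 = 27.55 kHz, appears at 19.2 kHz.
81.5 kHz mod fs = 26.4 kHz.
26.4 kHz ≤ fs/2 = 27.55 kHz, appears at 26.4 kHz.
142.5 kHz mod fs = 32.3 kHz.
32.3 kHz > fs/2 = 27.55 kHz, folds to fs − 32.3 kHz = 22.8 kHz.
188.1 kHz mod fs = 22.8 kHz.
22.8 kHz ≤ fs/2 = 27.55 kHz, appears at 22.8 kHz.
142.5 kHz and 188.1 kHz both map to 22.8 kHz.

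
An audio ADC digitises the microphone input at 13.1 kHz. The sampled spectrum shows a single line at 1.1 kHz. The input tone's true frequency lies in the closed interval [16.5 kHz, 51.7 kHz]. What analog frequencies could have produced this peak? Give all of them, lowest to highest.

25.1 kHz, 27.3 kHz, 38.2 kHz, 40.4 kHz, 51.3 kHz

Frequencies that alias to 1.1 kHz are k·fs ± 1.1 kHz for integer k ≥ 0.
k=0: 1.1 kHz.
k=1: 12 kHz, 14.2 kHz.
k=2: 25.1 kHz, 27.3 kHz.
k=3: 38.2 kHz, 40.4 kHz.
k=4: 51.3 kHz, 53.5 kHz.
k=5: 64.4 kHz, 66.6 kHz.
Within [16.5 kHz, 51.7 kHz]: 25.1 kHz, 27.3 kHz, 38.2 kHz, 40.4 kHz, 51.3 kHz.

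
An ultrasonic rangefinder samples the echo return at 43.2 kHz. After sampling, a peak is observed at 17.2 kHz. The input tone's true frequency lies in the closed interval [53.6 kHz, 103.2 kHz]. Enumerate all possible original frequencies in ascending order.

60.4 kHz, 69.2 kHz

Frequencies that alias to 17.2 kHz are k·fs ± 17.2 kHz for integer k ≥ 0.
k=0: 17.2 kHz.
k=1: 26 kHz, 60.4 kHz.
k=2: 69.2 kHz, 103.6 kHz.
k=3: 112.4 kHz, 146.8 kHz.
Within [53.6 kHz, 103.2 kHz]: 60.4 kHz, 69.2 kHz.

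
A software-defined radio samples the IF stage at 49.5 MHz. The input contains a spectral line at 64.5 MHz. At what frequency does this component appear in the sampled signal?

64.5 MHz mod fs = 15 MHz.
15 MHz ≤ fs/2 = 24.75 MHz, appears at 15 MHz.

15 MHz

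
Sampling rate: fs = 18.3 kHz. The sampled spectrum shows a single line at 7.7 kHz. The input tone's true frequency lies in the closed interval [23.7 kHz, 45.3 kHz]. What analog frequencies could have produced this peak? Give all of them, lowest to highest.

Frequencies that alias to 7.7 kHz are k·fs ± 7.7 kHz for integer k ≥ 0.
k=0: 7.7 kHz.
k=1: 10.6 kHz, 26 kHz.
k=2: 28.9 kHz, 44.3 kHz.
k=3: 47.2 kHz, 62.6 kHz.
Within [23.7 kHz, 45.3 kHz]: 26 kHz, 28.9 kHz, 44.3 kHz.

26 kHz, 28.9 kHz, 44.3 kHz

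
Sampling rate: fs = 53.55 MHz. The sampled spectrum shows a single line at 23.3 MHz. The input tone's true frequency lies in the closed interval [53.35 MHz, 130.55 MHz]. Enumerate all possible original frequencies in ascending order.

76.85 MHz, 83.8 MHz, 130.4 MHz

Frequencies that alias to 23.3 MHz are k·fs ± 23.3 MHz for integer k ≥ 0.
k=0: 23.3 MHz.
k=1: 30.25 MHz, 76.85 MHz.
k=2: 83.8 MHz, 130.4 MHz.
k=3: 137.35 MHz, 183.95 MHz.
Within [53.35 MHz, 130.55 MHz]: 76.85 MHz, 83.8 MHz, 130.4 MHz.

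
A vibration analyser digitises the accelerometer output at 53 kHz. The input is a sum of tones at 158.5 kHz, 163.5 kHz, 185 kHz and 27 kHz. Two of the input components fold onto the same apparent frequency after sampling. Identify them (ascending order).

27 kHz, 185 kHz

fs/2 = 26.5 kHz.
158.5 kHz mod fs = 52.5 kHz.
52.5 kHz > fs/2 = 26.5 kHz, folds to fs − 52.5 kHz = 0.5 kHz.
163.5 kHz mod fs = 4.5 kHz.
4.5 kHz ≤ fs/2 = 26.5 kHz, appears at 4.5 kHz.
185 kHz mod fs = 26 kHz.
26 kHz ≤ fs/2 = 26.5 kHz, appears at 26 kHz.
27 kHz > fs/2 = 26.5 kHz, folds to fs − 27 kHz = 26 kHz.
27 kHz and 185 kHz both map to 26 kHz.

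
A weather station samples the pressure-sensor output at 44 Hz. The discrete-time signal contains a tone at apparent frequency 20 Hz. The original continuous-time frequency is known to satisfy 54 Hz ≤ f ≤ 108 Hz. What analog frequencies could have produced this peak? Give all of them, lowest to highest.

64 Hz, 68 Hz, 108 Hz

Frequencies that alias to 20 Hz are k·fs ± 20 Hz for integer k ≥ 0.
k=0: 20 Hz.
k=1: 24 Hz, 64 Hz.
k=2: 68 Hz, 108 Hz.
k=3: 112 Hz, 152 Hz.
Within [54 Hz, 108 Hz]: 64 Hz, 68 Hz, 108 Hz.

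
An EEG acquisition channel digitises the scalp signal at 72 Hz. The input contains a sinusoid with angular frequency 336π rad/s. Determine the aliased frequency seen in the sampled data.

24 Hz

ω = 336π rad/s → f = ω/(2π) = 168 Hz.
168 Hz mod fs = 24 Hz.
24 Hz ≤ fs/2 = 36 Hz, appears at 24 Hz.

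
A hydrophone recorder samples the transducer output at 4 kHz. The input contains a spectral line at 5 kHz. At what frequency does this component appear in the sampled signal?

1 kHz

5 kHz mod fs = 1 kHz.
1 kHz ≤ fs/2 = 2 kHz, appears at 1 kHz.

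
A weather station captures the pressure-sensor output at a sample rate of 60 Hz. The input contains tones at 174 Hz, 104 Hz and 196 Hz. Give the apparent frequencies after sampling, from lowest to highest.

fs/2 = 30 Hz.
174 Hz mod fs = 54 Hz.
54 Hz > fs/2 = 30 Hz, folds to fs − 54 Hz = 6 Hz.
104 Hz mod fs = 44 Hz.
44 Hz > fs/2 = 30 Hz, folds to fs − 44 Hz = 16 Hz.
196 Hz mod fs = 16 Hz.
16 Hz ≤ fs/2 = 30 Hz, appears at 16 Hz.
Distinct values: {6 Hz, 16 Hz}.

6 Hz, 16 Hz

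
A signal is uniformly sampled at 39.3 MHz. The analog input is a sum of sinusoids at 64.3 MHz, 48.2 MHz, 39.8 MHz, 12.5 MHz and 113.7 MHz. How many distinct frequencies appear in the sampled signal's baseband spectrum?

5

fs/2 = 19.65 MHz.
64.3 MHz mod fs = 25 MHz.
25 MHz > fs/2 = 19.65 MHz, folds to fs − 25 MHz = 14.3 MHz.
48.2 MHz mod fs = 8.9 MHz.
8.9 MHz ≤ fs/2 = 19.65 MHz, appears at 8.9 MHz.
39.8 MHz mod fs = 0.5 MHz.
0.5 MHz ≤ fs/2 = 19.65 MHz, appears at 0.5 MHz.
12.5 MHz ≤ fs/2 = 19.65 MHz, passes unchanged.
113.7 MHz mod fs = 35.1 MHz.
35.1 MHz > fs/2 = 19.65 MHz, folds to fs − 35.1 MHz = 4.2 MHz.
Distinct values: {0.5 MHz, 4.2 MHz, 8.9 MHz, 12.5 MHz, 14.3 MHz} → 5.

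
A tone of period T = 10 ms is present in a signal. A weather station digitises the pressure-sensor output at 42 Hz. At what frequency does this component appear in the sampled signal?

T = 10 ms → f = 1/T = 100 Hz.
100 Hz mod fs = 16 Hz.
16 Hz ≤ fs/2 = 21 Hz, appears at 16 Hz.

16 Hz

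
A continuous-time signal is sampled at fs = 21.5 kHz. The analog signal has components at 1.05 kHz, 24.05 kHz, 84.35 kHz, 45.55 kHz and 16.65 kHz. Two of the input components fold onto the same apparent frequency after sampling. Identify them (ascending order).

24.05 kHz, 45.55 kHz

fs/2 = 10.75 kHz.
1.05 kHz ≤ fs/2 = 10.75 kHz, passes unchanged.
24.05 kHz mod fs = 2.55 kHz.
2.55 kHz ≤ fs/2 = 10.75 kHz, appears at 2.55 kHz.
84.35 kHz mod fs = 19.85 kHz.
19.85 kHz > fs/2 = 10.75 kHz, folds to fs − 19.85 kHz = 1.65 kHz.
45.55 kHz mod fs = 2.55 kHz.
2.55 kHz ≤ fs/2 = 10.75 kHz, appears at 2.55 kHz.
16.65 kHz > fs/2 = 10.75 kHz, folds to fs − 16.65 kHz = 4.85 kHz.
24.05 kHz and 45.55 kHz both map to 2.55 kHz.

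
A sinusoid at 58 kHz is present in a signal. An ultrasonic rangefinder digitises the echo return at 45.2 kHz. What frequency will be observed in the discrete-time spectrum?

58 kHz mod fs = 12.8 kHz.
12.8 kHz ≤ fs/2 = 22.6 kHz, appears at 12.8 kHz.

12.8 kHz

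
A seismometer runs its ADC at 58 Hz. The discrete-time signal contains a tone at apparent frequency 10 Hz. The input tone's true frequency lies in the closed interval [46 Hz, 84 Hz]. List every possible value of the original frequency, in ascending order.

Frequencies that alias to 10 Hz are k·fs ± 10 Hz for integer k ≥ 0.
k=0: 10 Hz.
k=1: 48 Hz, 68 Hz.
k=2: 106 Hz, 126 Hz.
Within [46 Hz, 84 Hz]: 48 Hz, 68 Hz.

48 Hz, 68 Hz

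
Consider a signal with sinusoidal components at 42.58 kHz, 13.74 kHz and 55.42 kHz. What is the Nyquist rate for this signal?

110.84 kHz

Highest-frequency component: 55.42 kHz.
Nyquist rate = 2 × 55.42 kHz = 110.84 kHz.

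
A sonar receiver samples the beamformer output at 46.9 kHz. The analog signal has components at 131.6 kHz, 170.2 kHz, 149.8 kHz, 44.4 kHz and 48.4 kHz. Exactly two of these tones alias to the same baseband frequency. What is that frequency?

fs/2 = 23.45 kHz.
131.6 kHz mod fs = 37.8 kHz.
37.8 kHz > fs/2 = 23.45 kHz, folds to fs − 37.8 kHz = 9.1 kHz.
170.2 kHz mod fs = 29.5 kHz.
29.5 kHz > fs/2 = 23.45 kHz, folds to fs − 29.5 kHz = 17.4 kHz.
149.8 kHz mod fs = 9.1 kHz.
9.1 kHz ≤ fs/2 = 23.45 kHz, appears at 9.1 kHz.
44.4 kHz > fs/2 = 23.45 kHz, folds to fs − 44.4 kHz = 2.5 kHz.
48.4 kHz mod fs = 1.5 kHz.
1.5 kHz ≤ fs/2 = 23.45 kHz, appears at 1.5 kHz.
131.6 kHz and 149.8 kHz both map to 9.1 kHz.

9.1 kHz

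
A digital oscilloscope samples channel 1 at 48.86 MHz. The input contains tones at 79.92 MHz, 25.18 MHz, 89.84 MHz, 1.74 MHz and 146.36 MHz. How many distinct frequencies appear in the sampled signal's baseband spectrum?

fs/2 = 24.43 MHz.
79.92 MHz mod fs = 31.06 MHz.
31.06 MHz > fs/2 = 24.43 MHz, folds to fs − 31.06 MHz = 17.8 MHz.
25.18 MHz > fs/2 = 24.43 MHz, folds to fs − 25.18 MHz = 23.68 MHz.
89.84 MHz mod fs = 40.98 MHz.
40.98 MHz > fs/2 = 24.43 MHz, folds to fs − 40.98 MHz = 7.88 MHz.
1.74 MHz ≤ fs/2 = 24.43 MHz, passes unchanged.
146.36 MHz mod fs = 48.64 MHz.
48.64 MHz > fs/2 = 24.43 MHz, folds to fs − 48.64 MHz = 0.22 MHz.
Distinct values: {0.22 MHz, 1.74 MHz, 7.88 MHz, 17.8 MHz, 23.68 MHz} → 5.

5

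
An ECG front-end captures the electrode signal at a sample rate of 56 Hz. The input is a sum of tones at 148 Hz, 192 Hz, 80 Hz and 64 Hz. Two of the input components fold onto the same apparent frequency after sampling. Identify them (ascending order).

80 Hz, 192 Hz

fs/2 = 28 Hz.
148 Hz mod fs = 36 Hz.
36 Hz > fs/2 = 28 Hz, folds to fs − 36 Hz = 20 Hz.
192 Hz mod fs = 24 Hz.
24 Hz ≤ fs/2 = 28 Hz, appears at 24 Hz.
80 Hz mod fs = 24 Hz.
24 Hz ≤ fs/2 = 28 Hz, appears at 24 Hz.
64 Hz mod fs = 8 Hz.
8 Hz ≤ fs/2 = 28 Hz, appears at 8 Hz.
80 Hz and 192 Hz both map to 24 Hz.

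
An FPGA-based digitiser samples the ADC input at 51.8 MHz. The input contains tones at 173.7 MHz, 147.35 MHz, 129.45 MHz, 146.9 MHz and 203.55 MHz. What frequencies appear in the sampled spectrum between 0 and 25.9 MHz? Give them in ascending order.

fs/2 = 25.9 MHz.
173.7 MHz mod fs = 18.3 MHz.
18.3 MHz ≤ fs/2 = 25.9 MHz, appears at 18.3 MHz.
147.35 MHz mod fs = 43.75 MHz.
43.75 MHz > fs/2 = 25.9 MHz, folds to fs − 43.75 MHz = 8.05 MHz.
129.45 MHz mod fs = 25.85 MHz.
25.85 MHz ≤ fs/2 = 25.9 MHz, appears at 25.85 MHz.
146.9 MHz mod fs = 43.3 MHz.
43.3 MHz > fs/2 = 25.9 MHz, folds to fs − 43.3 MHz = 8.5 MHz.
203.55 MHz mod fs = 48.15 MHz.
48.15 MHz > fs/2 = 25.9 MHz, folds to fs − 48.15 MHz = 3.65 MHz.
Distinct values: {3.65 MHz, 8.05 MHz, 8.5 MHz, 18.3 MHz, 25.85 MHz}.

3.65 MHz, 8.05 MHz, 8.5 MHz, 18.3 MHz, 25.85 MHz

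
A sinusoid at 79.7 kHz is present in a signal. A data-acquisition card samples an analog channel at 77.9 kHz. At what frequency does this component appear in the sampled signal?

79.7 kHz mod fs = 1.8 kHz.
1.8 kHz ≤ fs/2 = 38.95 kHz, appears at 1.8 kHz.

1.8 kHz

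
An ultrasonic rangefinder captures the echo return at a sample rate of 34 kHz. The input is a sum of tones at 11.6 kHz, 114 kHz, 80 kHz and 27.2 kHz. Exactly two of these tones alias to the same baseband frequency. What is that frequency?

12 kHz

fs/2 = 17 kHz.
11.6 kHz ≤ fs/2 = 17 kHz, passes unchanged.
114 kHz mod fs = 12 kHz.
12 kHz ≤ fs/2 = 17 kHz, appears at 12 kHz.
80 kHz mod fs = 12 kHz.
12 kHz ≤ fs/2 = 17 kHz, appears at 12 kHz.
27.2 kHz > fs/2 = 17 kHz, folds to fs − 27.2 kHz = 6.8 kHz.
80 kHz and 114 kHz both map to 12 kHz.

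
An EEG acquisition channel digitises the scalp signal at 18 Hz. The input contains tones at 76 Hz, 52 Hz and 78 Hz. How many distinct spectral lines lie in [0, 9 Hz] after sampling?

3

fs/2 = 9 Hz.
76 Hz mod fs = 4 Hz.
4 Hz ≤ fs/2 = 9 Hz, appears at 4 Hz.
52 Hz mod fs = 16 Hz.
16 Hz > fs/2 = 9 Hz, folds to fs − 16 Hz = 2 Hz.
78 Hz mod fs = 6 Hz.
6 Hz ≤ fs/2 = 9 Hz, appears at 6 Hz.
Distinct values: {2 Hz, 4 Hz, 6 Hz} → 3.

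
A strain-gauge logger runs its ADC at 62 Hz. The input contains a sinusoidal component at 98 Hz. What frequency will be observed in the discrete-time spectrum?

98 Hz mod fs = 36 Hz.
36 Hz > fs/2 = 31 Hz, folds to fs − 36 Hz = 26 Hz.

26 Hz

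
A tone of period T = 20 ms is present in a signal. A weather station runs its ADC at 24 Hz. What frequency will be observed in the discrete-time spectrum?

2 Hz

T = 20 ms → f = 1/T = 50 Hz.
50 Hz mod fs = 2 Hz.
2 Hz ≤ fs/2 = 12 Hz, appears at 2 Hz.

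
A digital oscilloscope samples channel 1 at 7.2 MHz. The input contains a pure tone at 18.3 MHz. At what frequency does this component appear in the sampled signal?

18.3 MHz mod fs = 3.9 MHz.
3.9 MHz > fs/2 = 3.6 MHz, folds to fs − 3.9 MHz = 3.3 MHz.

3.3 MHz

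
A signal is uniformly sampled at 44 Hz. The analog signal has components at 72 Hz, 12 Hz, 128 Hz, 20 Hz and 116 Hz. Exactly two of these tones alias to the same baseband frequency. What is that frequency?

16 Hz

fs/2 = 22 Hz.
72 Hz mod fs = 28 Hz.
28 Hz > fs/2 = 22 Hz, folds to fs − 28 Hz = 16 Hz.
12 Hz ≤ fs/2 = 22 Hz, passes unchanged.
128 Hz mod fs = 40 Hz.
40 Hz > fs/2 = 22 Hz, folds to fs − 40 Hz = 4 Hz.
20 Hz ≤ fs/2 = 22 Hz, passes unchanged.
116 Hz mod fs = 28 Hz.
28 Hz > fs/2 = 22 Hz, folds to fs − 28 Hz = 16 Hz.
72 Hz and 116 Hz both map to 16 Hz.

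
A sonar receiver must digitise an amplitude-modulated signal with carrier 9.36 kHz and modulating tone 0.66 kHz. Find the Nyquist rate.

20.04 kHz

AM sidebands sit at fc ± fm = 8.7 kHz and 10.02 kHz.
Highest-frequency component: 10.02 kHz.
Nyquist rate = 2 × 10.02 kHz = 20.04 kHz.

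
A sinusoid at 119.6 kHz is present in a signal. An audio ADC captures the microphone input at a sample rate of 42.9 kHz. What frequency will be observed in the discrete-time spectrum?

9.1 kHz

119.6 kHz mod fs = 33.8 kHz.
33.8 kHz > fs/2 = 21.45 kHz, folds to fs − 33.8 kHz = 9.1 kHz.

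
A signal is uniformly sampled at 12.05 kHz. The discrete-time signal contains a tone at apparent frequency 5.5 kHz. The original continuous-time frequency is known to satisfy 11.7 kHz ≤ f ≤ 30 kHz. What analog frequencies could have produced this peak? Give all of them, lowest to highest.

Frequencies that alias to 5.5 kHz are k·fs ± 5.5 kHz for integer k ≥ 0.
k=0: 5.5 kHz.
k=1: 6.55 kHz, 17.55 kHz.
k=2: 18.6 kHz, 29.6 kHz.
k=3: 30.65 kHz, 41.65 kHz.
Within [11.7 kHz, 30 kHz]: 17.55 kHz, 18.6 kHz, 29.6 kHz.

17.55 kHz, 18.6 kHz, 29.6 kHz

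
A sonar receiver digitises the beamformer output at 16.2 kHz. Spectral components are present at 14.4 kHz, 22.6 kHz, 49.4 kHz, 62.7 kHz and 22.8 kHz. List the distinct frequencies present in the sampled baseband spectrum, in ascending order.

fs/2 = 8.1 kHz.
14.4 kHz > fs/2 = 8.1 kHz, folds to fs − 14.4 kHz = 1.8 kHz.
22.6 kHz mod fs = 6.4 kHz.
6.4 kHz ≤ fs/2 = 8.1 kHz, appears at 6.4 kHz.
49.4 kHz mod fs = 0.8 kHz.
0.8 kHz ≤ fs/2 = 8.1 kHz, appears at 0.8 kHz.
62.7 kHz mod fs = 14.1 kHz.
14.1 kHz > fs/2 = 8.1 kHz, folds to fs − 14.1 kHz = 2.1 kHz.
22.8 kHz mod fs = 6.6 kHz.
6.6 kHz ≤ fs/2 = 8.1 kHz, appears at 6.6 kHz.
Distinct values: {0.8 kHz, 1.8 kHz, 2.1 kHz, 6.4 kHz, 6.6 kHz}.

0.8 kHz, 1.8 kHz, 2.1 kHz, 6.4 kHz, 6.6 kHz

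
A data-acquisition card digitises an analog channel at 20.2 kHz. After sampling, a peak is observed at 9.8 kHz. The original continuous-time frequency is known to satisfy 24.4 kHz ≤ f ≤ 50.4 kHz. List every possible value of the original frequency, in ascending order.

Frequencies that alias to 9.8 kHz are k·fs ± 9.8 kHz for integer k ≥ 0.
k=0: 9.8 kHz.
k=1: 10.4 kHz, 30 kHz.
k=2: 30.6 kHz, 50.2 kHz.
k=3: 50.8 kHz, 70.4 kHz.
Within [24.4 kHz, 50.4 kHz]: 30 kHz, 30.6 kHz, 50.2 kHz.

30 kHz, 30.6 kHz, 50.2 kHz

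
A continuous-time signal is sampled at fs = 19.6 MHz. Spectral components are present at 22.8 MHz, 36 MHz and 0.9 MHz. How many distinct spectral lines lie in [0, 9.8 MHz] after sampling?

fs/2 = 9.8 MHz.
22.8 MHz mod fs = 3.2 MHz.
3.2 MHz ≤ fs/2 = 9.8 MHz, appears at 3.2 MHz.
36 MHz mod fs = 16.4 MHz.
16.4 MHz > fs/2 = 9.8 MHz, folds to fs − 16.4 MHz = 3.2 MHz.
0.9 MHz ≤ fs/2 = 9.8 MHz, passes unchanged.
Distinct values: {0.9 MHz, 3.2 MHz} → 2.

2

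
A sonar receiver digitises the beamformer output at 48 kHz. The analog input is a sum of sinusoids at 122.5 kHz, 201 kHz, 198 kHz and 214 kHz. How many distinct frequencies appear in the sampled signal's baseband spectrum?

fs/2 = 24 kHz.
122.5 kHz mod fs = 26.5 kHz.
26.5 kHz > fs/2 = 24 kHz, folds to fs − 26.5 kHz = 21.5 kHz.
201 kHz mod fs = 9 kHz.
9 kHz ≤ fs/2 = 24 kHz, appears at 9 kHz.
198 kHz mod fs = 6 kHz.
6 kHz ≤ fs/2 = 24 kHz, appears at 6 kHz.
214 kHz mod fs = 22 kHz.
22 kHz ≤ fs/2 = 24 kHz, appears at 22 kHz.
Distinct values: {6 kHz, 9 kHz, 21.5 kHz, 22 kHz} → 4.

4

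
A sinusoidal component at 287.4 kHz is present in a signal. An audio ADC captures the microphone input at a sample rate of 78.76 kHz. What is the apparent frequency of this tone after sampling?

27.64 kHz

287.4 kHz mod fs = 51.12 kHz.
51.12 kHz > fs/2 = 39.38 kHz, folds to fs − 51.12 kHz = 27.64 kHz.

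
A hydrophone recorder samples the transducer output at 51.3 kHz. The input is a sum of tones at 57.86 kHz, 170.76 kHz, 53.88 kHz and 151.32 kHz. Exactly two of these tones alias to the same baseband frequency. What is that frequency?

fs/2 = 25.65 kHz.
57.86 kHz mod fs = 6.56 kHz.
6.56 kHz ≤ fs/2 = 25.65 kHz, appears at 6.56 kHz.
170.76 kHz mod fs = 16.86 kHz.
16.86 kHz ≤ fs/2 = 25.65 kHz, appears at 16.86 kHz.
53.88 kHz mod fs = 2.58 kHz.
2.58 kHz ≤ fs/2 = 25.65 kHz, appears at 2.58 kHz.
151.32 kHz mod fs = 48.72 kHz.
48.72 kHz > fs/2 = 25.65 kHz, folds to fs − 48.72 kHz = 2.58 kHz.
53.88 kHz and 151.32 kHz both map to 2.58 kHz.

2.58 kHz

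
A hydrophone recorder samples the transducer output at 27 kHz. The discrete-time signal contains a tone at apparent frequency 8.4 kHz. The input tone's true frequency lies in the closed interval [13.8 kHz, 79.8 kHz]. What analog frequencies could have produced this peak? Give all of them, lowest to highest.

18.6 kHz, 35.4 kHz, 45.6 kHz, 62.4 kHz, 72.6 kHz

Frequencies that alias to 8.4 kHz are k·fs ± 8.4 kHz for integer k ≥ 0.
k=0: 8.4 kHz.
k=1: 18.6 kHz, 35.4 kHz.
k=2: 45.6 kHz, 62.4 kHz.
k=3: 72.6 kHz, 89.4 kHz.
k=4: 99.6 kHz, 116.4 kHz.
Within [13.8 kHz, 79.8 kHz]: 18.6 kHz, 35.4 kHz, 45.6 kHz, 62.4 kHz, 72.6 kHz.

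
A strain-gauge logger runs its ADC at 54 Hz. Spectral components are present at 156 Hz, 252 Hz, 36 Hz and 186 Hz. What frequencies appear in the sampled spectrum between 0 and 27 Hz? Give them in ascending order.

fs/2 = 27 Hz.
156 Hz mod fs = 48 Hz.
48 Hz > fs/2 = 27 Hz, folds to fs − 48 Hz = 6 Hz.
252 Hz mod fs = 36 Hz.
36 Hz > fs/2 = 27 Hz, folds to fs − 36 Hz = 18 Hz.
36 Hz > fs/2 = 27 Hz, folds to fs − 36 Hz = 18 Hz.
186 Hz mod fs = 24 Hz.
24 Hz ≤ fs/2 = 27 Hz, appears at 24 Hz.
Distinct values: {6 Hz, 18 Hz, 24 Hz}.

6 Hz, 18 Hz, 24 Hz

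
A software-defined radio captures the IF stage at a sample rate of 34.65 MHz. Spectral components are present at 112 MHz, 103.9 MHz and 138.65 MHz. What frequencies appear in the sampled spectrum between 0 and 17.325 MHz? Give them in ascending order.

0.05 MHz, 8.05 MHz

fs/2 = 17.325 MHz.
112 MHz mod fs = 8.05 MHz.
8.05 MHz ≤ fs/2 = 17.325 MHz, appears at 8.05 MHz.
103.9 MHz mod fs = 34.6 MHz.
34.6 MHz > fs/2 = 17.325 MHz, folds to fs − 34.6 MHz = 0.05 MHz.
138.65 MHz mod fs = 0.05 MHz.
0.05 MHz ≤ fs/2 = 17.325 MHz, appears at 0.05 MHz.
Distinct values: {0.05 MHz, 8.05 MHz}.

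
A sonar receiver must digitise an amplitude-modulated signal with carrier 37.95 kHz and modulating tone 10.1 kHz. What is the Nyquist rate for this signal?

AM sidebands sit at fc ± fm = 27.85 kHz and 48.05 kHz.
Highest-frequency component: 48.05 kHz.
Nyquist rate = 2 × 48.05 kHz = 96.1 kHz.

96.1 kHz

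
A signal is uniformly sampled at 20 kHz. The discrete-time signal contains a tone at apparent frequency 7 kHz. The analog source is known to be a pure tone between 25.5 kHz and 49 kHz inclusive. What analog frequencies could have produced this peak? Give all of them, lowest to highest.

27 kHz, 33 kHz, 47 kHz

Frequencies that alias to 7 kHz are k·fs ± 7 kHz for integer k ≥ 0.
k=0: 7 kHz.
k=1: 13 kHz, 27 kHz.
k=2: 33 kHz, 47 kHz.
k=3: 53 kHz, 67 kHz.
Within [25.5 kHz, 49 kHz]: 27 kHz, 33 kHz, 47 kHz.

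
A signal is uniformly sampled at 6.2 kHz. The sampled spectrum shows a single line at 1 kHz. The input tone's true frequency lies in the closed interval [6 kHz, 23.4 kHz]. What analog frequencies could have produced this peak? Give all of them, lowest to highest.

7.2 kHz, 11.4 kHz, 13.4 kHz, 17.6 kHz, 19.6 kHz

Frequencies that alias to 1 kHz are k·fs ± 1 kHz for integer k ≥ 0.
k=0: 1 kHz.
k=1: 5.2 kHz, 7.2 kHz.
k=2: 11.4 kHz, 13.4 kHz.
k=3: 17.6 kHz, 19.6 kHz.
k=4: 23.8 kHz, 25.8 kHz.
Within [6 kHz, 23.4 kHz]: 7.2 kHz, 11.4 kHz, 13.4 kHz, 17.6 kHz, 19.6 kHz.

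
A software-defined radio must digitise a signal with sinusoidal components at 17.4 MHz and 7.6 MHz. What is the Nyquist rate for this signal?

34.8 MHz

Highest-frequency component: 17.4 MHz.
Nyquist rate = 2 × 17.4 MHz = 34.8 MHz.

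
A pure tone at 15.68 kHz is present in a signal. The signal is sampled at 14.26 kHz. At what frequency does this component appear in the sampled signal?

15.68 kHz mod fs = 1.42 kHz.
1.42 kHz ≤ fs/2 = 7.13 kHz, appears at 1.42 kHz.

1.42 kHz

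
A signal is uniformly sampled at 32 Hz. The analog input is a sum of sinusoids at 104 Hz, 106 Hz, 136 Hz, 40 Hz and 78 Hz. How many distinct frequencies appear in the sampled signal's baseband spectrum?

3

fs/2 = 16 Hz.
104 Hz mod fs = 8 Hz.
8 Hz ≤ fs/2 = 16 Hz, appears at 8 Hz.
106 Hz mod fs = 10 Hz.
10 Hz ≤ fs/2 = 16 Hz, appears at 10 Hz.
136 Hz mod fs = 8 Hz.
8 Hz ≤ fs/2 = 16 Hz, appears at 8 Hz.
40 Hz mod fs = 8 Hz.
8 Hz ≤ fs/2 = 16 Hz, appears at 8 Hz.
78 Hz mod fs = 14 Hz.
14 Hz ≤ fs/2 = 16 Hz, appears at 14 Hz.
Distinct values: {8 Hz, 10 Hz, 14 Hz} → 3.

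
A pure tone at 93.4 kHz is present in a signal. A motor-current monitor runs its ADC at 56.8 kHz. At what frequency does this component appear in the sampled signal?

93.4 kHz mod fs = 36.6 kHz.
36.6 kHz > fs/2 = 28.4 kHz, folds to fs − 36.6 kHz = 20.2 kHz.

20.2 kHz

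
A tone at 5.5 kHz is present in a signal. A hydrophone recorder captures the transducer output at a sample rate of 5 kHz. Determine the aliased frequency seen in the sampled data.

5.5 kHz mod fs = 0.5 kHz.
0.5 kHz ≤ fs/2 = 2.5 kHz, appears at 0.5 kHz.

0.5 kHz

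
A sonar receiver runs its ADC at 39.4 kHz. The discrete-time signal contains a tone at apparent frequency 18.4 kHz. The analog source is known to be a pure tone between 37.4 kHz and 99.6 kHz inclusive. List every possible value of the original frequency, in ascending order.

Frequencies that alias to 18.4 kHz are k·fs ± 18.4 kHz for integer k ≥ 0.
k=0: 18.4 kHz.
k=1: 21 kHz, 57.8 kHz.
k=2: 60.4 kHz, 97.2 kHz.
k=3: 99.8 kHz, 136.6 kHz.
Within [37.4 kHz, 99.6 kHz]: 57.8 kHz, 60.4 kHz, 97.2 kHz.

57.8 kHz, 60.4 kHz, 97.2 kHz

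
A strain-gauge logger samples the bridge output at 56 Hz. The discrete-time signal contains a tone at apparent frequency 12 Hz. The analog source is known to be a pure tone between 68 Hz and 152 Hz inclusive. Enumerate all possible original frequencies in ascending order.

68 Hz, 100 Hz, 124 Hz

Frequencies that alias to 12 Hz are k·fs ± 12 Hz for integer k ≥ 0.
k=0: 12 Hz.
k=1: 44 Hz, 68 Hz.
k=2: 100 Hz, 124 Hz.
k=3: 156 Hz, 180 Hz.
Within [68 Hz, 152 Hz]: 68 Hz, 100 Hz, 124 Hz.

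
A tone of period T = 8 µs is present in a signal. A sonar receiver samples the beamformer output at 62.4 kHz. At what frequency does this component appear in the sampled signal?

0.2 kHz

T = 8 µs → f = 1/T = 125 kHz.
125 kHz mod fs = 0.2 kHz.
0.2 kHz ≤ fs/2 = 31.2 kHz, appears at 0.2 kHz.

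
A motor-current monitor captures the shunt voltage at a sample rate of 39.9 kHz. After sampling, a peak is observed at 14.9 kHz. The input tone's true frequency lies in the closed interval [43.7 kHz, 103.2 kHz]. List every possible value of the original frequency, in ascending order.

Frequencies that alias to 14.9 kHz are k·fs ± 14.9 kHz for integer k ≥ 0.
k=0: 14.9 kHz.
k=1: 25 kHz, 54.8 kHz.
k=2: 64.9 kHz, 94.7 kHz.
k=3: 104.8 kHz, 134.6 kHz.
Within [43.7 kHz, 103.2 kHz]: 54.8 kHz, 64.9 kHz, 94.7 kHz.

54.8 kHz, 64.9 kHz, 94.7 kHz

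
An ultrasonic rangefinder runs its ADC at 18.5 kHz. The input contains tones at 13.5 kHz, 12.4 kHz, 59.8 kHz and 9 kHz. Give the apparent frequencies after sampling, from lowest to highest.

4.3 kHz, 5 kHz, 6.1 kHz, 9 kHz

fs/2 = 9.25 kHz.
13.5 kHz > fs/2 = 9.25 kHz, folds to fs − 13.5 kHz = 5 kHz.
12.4 kHz > fs/2 = 9.25 kHz, folds to fs − 12.4 kHz = 6.1 kHz.
59.8 kHz mod fs = 4.3 kHz.
4.3 kHz ≤ fs/2 = 9.25 kHz, appears at 4.3 kHz.
9 kHz ≤ fs/2 = 9.25 kHz, passes unchanged.
Distinct values: {4.3 kHz, 5 kHz, 6.1 kHz, 9 kHz}.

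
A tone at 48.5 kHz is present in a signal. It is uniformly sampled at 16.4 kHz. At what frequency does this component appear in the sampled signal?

0.7 kHz

48.5 kHz mod fs = 15.7 kHz.
15.7 kHz > fs/2 = 8.2 kHz, folds to fs − 15.7 kHz = 0.7 kHz.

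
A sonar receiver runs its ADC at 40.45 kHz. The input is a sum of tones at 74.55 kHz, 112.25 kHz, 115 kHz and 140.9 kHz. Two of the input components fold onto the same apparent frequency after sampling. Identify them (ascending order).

fs/2 = 20.225 kHz.
74.55 kHz mod fs = 34.1 kHz.
34.1 kHz > fs/2 = 20.225 kHz, folds to fs − 34.1 kHz = 6.35 kHz.
112.25 kHz mod fs = 31.35 kHz.
31.35 kHz > fs/2 = 20.225 kHz, folds to fs − 31.35 kHz = 9.1 kHz.
115 kHz mod fs = 34.1 kHz.
34.1 kHz > fs/2 = 20.225 kHz, folds to fs − 34.1 kHz = 6.35 kHz.
140.9 kHz mod fs = 19.55 kHz.
19.55 kHz ≤ fs/2 = 20.225 kHz, appears at 19.55 kHz.
74.55 kHz and 115 kHz both map to 6.35 kHz.

74.55 kHz, 115 kHz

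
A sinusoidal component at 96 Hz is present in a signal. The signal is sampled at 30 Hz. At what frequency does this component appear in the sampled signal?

96 Hz mod fs = 6 Hz.
6 Hz ≤ fs/2 = 15 Hz, appears at 6 Hz.

6 Hz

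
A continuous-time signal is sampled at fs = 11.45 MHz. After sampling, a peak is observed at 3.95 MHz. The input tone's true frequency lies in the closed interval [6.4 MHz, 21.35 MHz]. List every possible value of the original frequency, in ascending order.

Frequencies that alias to 3.95 MHz are k·fs ± 3.95 MHz for integer k ≥ 0.
k=0: 3.95 MHz.
k=1: 7.5 MHz, 15.4 MHz.
k=2: 18.95 MHz, 26.85 MHz.
k=3: 30.4 MHz, 38.3 MHz.
Within [6.4 MHz, 21.35 MHz]: 7.5 MHz, 15.4 MHz, 18.95 MHz.

7.5 MHz, 15.4 MHz, 18.95 MHz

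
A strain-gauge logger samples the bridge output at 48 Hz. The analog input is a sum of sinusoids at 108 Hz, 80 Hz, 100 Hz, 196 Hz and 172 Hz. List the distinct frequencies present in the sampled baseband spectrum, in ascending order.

fs/2 = 24 Hz.
108 Hz mod fs = 12 Hz.
12 Hz ≤ fs/2 = 24 Hz, appears at 12 Hz.
80 Hz mod fs = 32 Hz.
32 Hz > fs/2 = 24 Hz, folds to fs − 32 Hz = 16 Hz.
100 Hz mod fs = 4 Hz.
4 Hz ≤ fs/2 = 24 Hz, appears at 4 Hz.
196 Hz mod fs = 4 Hz.
4 Hz ≤ fs/2 = 24 Hz, appears at 4 Hz.
172 Hz mod fs = 28 Hz.
28 Hz > fs/2 = 24 Hz, folds to fs − 28 Hz = 20 Hz.
Distinct values: {4 Hz, 12 Hz, 16 Hz, 20 Hz}.

4 Hz, 12 Hz, 16 Hz, 20 Hz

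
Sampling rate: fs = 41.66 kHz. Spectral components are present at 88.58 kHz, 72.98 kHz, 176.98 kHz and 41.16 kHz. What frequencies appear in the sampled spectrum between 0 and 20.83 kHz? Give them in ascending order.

0.5 kHz, 5.26 kHz, 10.34 kHz

fs/2 = 20.83 kHz.
88.58 kHz mod fs = 5.26 kHz.
5.26 kHz ≤ fs/2 = 20.83 kHz, appears at 5.26 kHz.
72.98 kHz mod fs = 31.32 kHz.
31.32 kHz > fs/2 = 20.83 kHz, folds to fs − 31.32 kHz = 10.34 kHz.
176.98 kHz mod fs = 10.34 kHz.
10.34 kHz ≤ fs/2 = 20.83 kHz, appears at 10.34 kHz.
41.16 kHz > fs/2 = 20.83 kHz, folds to fs − 41.16 kHz = 0.5 kHz.
Distinct values: {0.5 kHz, 5.26 kHz, 10.34 kHz}.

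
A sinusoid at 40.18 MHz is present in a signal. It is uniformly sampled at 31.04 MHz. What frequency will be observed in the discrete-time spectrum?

40.18 MHz mod fs = 9.14 MHz.
9.14 MHz ≤ fs/2 = 15.52 MHz, appears at 9.14 MHz.

9.14 MHz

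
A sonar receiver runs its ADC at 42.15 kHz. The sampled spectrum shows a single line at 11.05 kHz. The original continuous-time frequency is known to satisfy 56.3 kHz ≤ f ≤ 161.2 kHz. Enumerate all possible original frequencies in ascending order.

73.25 kHz, 95.35 kHz, 115.4 kHz, 137.5 kHz, 157.55 kHz

Frequencies that alias to 11.05 kHz are k·fs ± 11.05 kHz for integer k ≥ 0.
k=0: 11.05 kHz.
k=1: 31.1 kHz, 53.2 kHz.
k=2: 73.25 kHz, 95.35 kHz.
k=3: 115.4 kHz, 137.5 kHz.
k=4: 157.55 kHz, 179.65 kHz.
k=5: 199.7 kHz, 221.8 kHz.
Within [56.3 kHz, 161.2 kHz]: 73.25 kHz, 95.35 kHz, 115.4 kHz, 137.5 kHz, 157.55 kHz.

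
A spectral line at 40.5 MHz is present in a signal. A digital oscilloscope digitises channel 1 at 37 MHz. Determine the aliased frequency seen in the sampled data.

40.5 MHz mod fs = 3.5 MHz.
3.5 MHz ≤ fs/2 = 18.5 MHz, appears at 3.5 MHz.

3.5 MHz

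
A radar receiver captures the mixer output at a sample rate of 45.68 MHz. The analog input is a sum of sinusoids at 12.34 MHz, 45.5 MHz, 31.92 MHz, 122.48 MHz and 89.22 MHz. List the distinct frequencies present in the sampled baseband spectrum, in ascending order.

0.18 MHz, 2.14 MHz, 12.34 MHz, 13.76 MHz, 14.56 MHz

fs/2 = 22.84 MHz.
12.34 MHz ≤ fs/2 = 22.84 MHz, passes unchanged.
45.5 MHz > fs/2 = 22.84 MHz, folds to fs − 45.5 MHz = 0.18 MHz.
31.92 MHz > fs/2 = 22.84 MHz, folds to fs − 31.92 MHz = 13.76 MHz.
122.48 MHz mod fs = 31.12 MHz.
31.12 MHz > fs/2 = 22.84 MHz, folds to fs − 31.12 MHz = 14.56 MHz.
89.22 MHz mod fs = 43.54 MHz.
43.54 MHz > fs/2 = 22.84 MHz, folds to fs − 43.54 MHz = 2.14 MHz.
Distinct values: {0.18 MHz, 2.14 MHz, 12.34 MHz, 13.76 MHz, 14.56 MHz}.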